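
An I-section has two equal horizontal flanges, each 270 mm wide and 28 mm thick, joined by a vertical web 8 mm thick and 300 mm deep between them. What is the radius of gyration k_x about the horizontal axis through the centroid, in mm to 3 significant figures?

k_x ≈ 156 mm

Split into non-overlapping primitives; take the origin at the lower-left of the bounding box.
Bottom flange: 270 × 28, A = 7 560 mm², y = 14 mm, Ī = 493 920 mm⁴.
Web: 8 × 300, A = 2 400 mm², y = 178 mm, Ī = 18 000 000 mm⁴.
Top flange: 270 × 28, A = 7 560 mm², y = 342 mm, Ī = 493 920 mm⁴.
By symmetry the centroid is at mid-height, ȳ = 178 mm.
Transfer each piece to the horizontal axis through the centroid using Ī + A·d² with d = y − 178:
  bottom flange: d = -164 mm → contributes +203 827 680 mm⁴
  web: d = 0 mm → contributes +18 000 000 mm⁴
  top flange: d = 164 mm → contributes +203 827 680 mm⁴
Total I = 425 655 360 mm⁴.
Radius of gyration: k = √(I/A) = √(425 655 360 / 17 520) = 155.87 mm.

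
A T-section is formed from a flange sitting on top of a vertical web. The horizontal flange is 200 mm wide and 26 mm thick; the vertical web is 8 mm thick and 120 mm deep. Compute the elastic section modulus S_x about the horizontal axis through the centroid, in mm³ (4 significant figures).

Split into non-overlapping primitives; take the origin at the lower-left of the bounding box.
Flange: 200 × 26, A = 5 200 mm², y = 133 mm, Ī = 292 933 mm⁴.
Web: 8 × 120, A = 960 mm², y = 60 mm, Ī = 1 152 000 mm⁴.
Centroid: ȳ = ΣA·y / ΣA = 121.623 mm.
Transfer each piece to the horizontal axis through the centroid using Ī + A·d² with d = y − 121.623:
  flange: d = 11.3766 mm → contributes +965 957 mm⁴
  web: d = -61.6234 mm → contributes +4 797 543 mm⁴
Total I = 5 763 500 mm⁴.
Extreme fibre distance c = 121.623 mm; S = I/c = 47388.1 mm³.

S_x ≈ 4.739 × 10⁴ mm³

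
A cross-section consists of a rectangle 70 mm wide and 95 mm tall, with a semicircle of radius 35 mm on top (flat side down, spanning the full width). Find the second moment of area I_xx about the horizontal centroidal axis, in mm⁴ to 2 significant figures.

I_xx ≈ 1.1 × 10⁷ mm⁴

Split into non-overlapping primitives; take the origin at the lower-left of the bounding box.
Rectangular body: 70 × 95, A = 6 650 mm², y = 47.5 mm, Ī = 5 001 354 mm⁴.
Semicircular cap: semicircle r = 35, A = 1 924 mm², y = 109.9 mm, Ī = 164 704 mm⁴.
Centroid: ȳ = ΣA·y / ΣA = 61.49 mm.
Transfer each piece to the horizontal centroidal axis using Ī + A·d² with d = y − 61.49:
  rectangular body: d = -13.99 mm → contributes +6 303 558 mm⁴
  semicircular cap: d = 48.36 mm → contributes +4 665 036 mm⁴
Total I = 10 968 593 mm⁴.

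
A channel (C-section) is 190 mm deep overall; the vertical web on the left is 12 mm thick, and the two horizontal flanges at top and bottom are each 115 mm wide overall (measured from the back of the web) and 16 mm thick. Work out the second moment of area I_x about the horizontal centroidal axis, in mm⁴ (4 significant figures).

Decompose the section into non-overlapping parts with the origin at the bottom-left of its bounding rectangle.
Web: 12 × 190, A = 2 280 mm², y = 95 mm, Ī = 6 859 000 mm⁴.
Top flange (beyond web): 103 × 16, A = 1 648 mm², y = 182 mm, Ī = 35157.3 mm⁴.
Bottom flange (beyond web): 103 × 16, A = 1 648 mm², y = 8 mm, Ī = 35157.3 mm⁴.
By symmetry the centroid is at mid-height, ȳ = 95 mm.
Transfer each piece to the horizontal centroidal axis using Ī + A·d² with d = y − 95:
  web: d = 0 mm → contributes +6 859 000 mm⁴
  top flange (beyond web): d = 87 mm → contributes +12 508 869 mm⁴
  bottom flange (beyond web): d = -87 mm → contributes +12 508 869 mm⁴
Total I = 31 876 739 mm⁴.

I_x ≈ 3.188 × 10⁷ mm⁴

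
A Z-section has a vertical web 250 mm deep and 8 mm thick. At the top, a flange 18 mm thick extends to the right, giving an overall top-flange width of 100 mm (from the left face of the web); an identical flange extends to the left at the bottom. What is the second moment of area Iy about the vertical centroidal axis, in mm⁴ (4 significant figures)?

Decompose the section into non-overlapping parts with the origin at the bottom-left of its bounding rectangle.
Web: 8 × 250, A = 2 000 mm², x = 96 mm, Ī = 10666.7 mm⁴.
Top flange (beyond web): 92 × 18, A = 1 656 mm², x = 146 mm, Ī = 1 168 032 mm⁴.
Bottom flange (beyond web): 92 × 18, A = 1 656 mm², x = 46 mm, Ī = 1 168 032 mm⁴.
Centroid: x̄ = ΣA·x / ΣA = 96 mm.
Transfer each piece to the vertical centroidal axis using Ī + A·d² with d = x − 96:
  web: d = 0 mm → contributes +10666.7 mm⁴
  top flange (beyond web): d = 50 mm → contributes +5 308 032 mm⁴
  bottom flange (beyond web): d = -50 mm → contributes +5 308 032 mm⁴
Total I = 10 626 731 mm⁴.

Iy ≈ 1.063 × 10⁷ mm⁴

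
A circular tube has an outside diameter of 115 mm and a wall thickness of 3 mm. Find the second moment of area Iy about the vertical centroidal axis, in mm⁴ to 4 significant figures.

Decompose the section into non-overlapping parts with the origin at the bottom-left of its bounding rectangle.
Outer circle: ⌀115, A = 10386.9 mm², x = 57.5 mm, Ī = 8 585 414 mm⁴.
Bore (subtracted): ⌀109, A = 9331.32 mm², x = 57.5 mm, Ī = 6 929 085 mm⁴.
By symmetry the centroid is at mid-width, x̄ = 57.5 mm.
All pieces are centred on the vertical centroidal axis, so I = ΣĪ (holes subtracted) = 1 656 329 mm⁴.

Iy ≈ 1.656 × 10⁶ mm⁴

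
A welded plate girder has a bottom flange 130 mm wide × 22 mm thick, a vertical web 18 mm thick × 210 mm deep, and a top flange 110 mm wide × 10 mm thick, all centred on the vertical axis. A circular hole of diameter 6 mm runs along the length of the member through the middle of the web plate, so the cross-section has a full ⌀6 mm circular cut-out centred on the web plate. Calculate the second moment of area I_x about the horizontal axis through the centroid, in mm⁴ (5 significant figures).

Break the section into simple shapes (no overlaps), measuring from the bottom-left corner of the bounding box.
Bottom plate: 130 × 22, A = 2 860 mm², y = 11 mm, Ī = 115353.3 mm⁴.
Web plate: 18 × 210, A = 3 780 mm², y = 127 mm, Ī = 13 891 500 mm⁴.
Top plate: 110 × 10, A = 1 100 mm², y = 237 mm, Ī = 9166.667 mm⁴.
Hole (subtracted): ⌀6, A = 28.27433 mm², y = 127 mm, Ī = 63.61725 mm⁴.
Centroid: ȳ = ΣA·y / ΣA = 99.67019 mm.
Transfer each piece to the horizontal axis through the centroid using Ī + A·d² with d = y − 99.67019:
  bottom plate: d = -88.67019 mm → contributes +22 601 825 mm⁴
  web plate: d = 27.32981 mm → contributes +16 714 852 mm⁴
  top plate: d = 137.3298 mm → contributes +20 754 591 mm⁴
  hole: d = 27.32981 mm → contributes −21182.24 mm⁴
Total I = 60 050 086 mm⁴.

I_x ≈ 6.0050 × 10⁷ mm⁴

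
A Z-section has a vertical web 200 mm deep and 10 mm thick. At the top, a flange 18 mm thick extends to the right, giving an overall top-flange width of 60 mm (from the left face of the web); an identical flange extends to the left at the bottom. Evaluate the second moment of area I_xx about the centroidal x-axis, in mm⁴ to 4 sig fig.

Decompose the section into non-overlapping parts with the origin at the bottom-left of its bounding rectangle.
Web: 10 × 200, A = 2 000 mm², y = 100 mm, Ī = 6 666 667 mm⁴.
Top flange (beyond web): 50 × 18, A = 900 mm², y = 191 mm, Ī = 24 300 mm⁴.
Bottom flange (beyond web): 50 × 18, A = 900 mm², y = 9 mm, Ī = 24 300 mm⁴.
Centroid: ȳ = ΣA·y / ΣA = 100 mm.
Transfer each piece to the centroidal x-axis using Ī + A·d² with d = y − 100:
  web: d = 0 mm → contributes +6 666 667 mm⁴
  top flange (beyond web): d = 91 mm → contributes +7 477 200 mm⁴
  bottom flange (beyond web): d = -91 mm → contributes +7 477 200 mm⁴
Total I = 21 621 067 mm⁴.

I_xx ≈ 2.162 × 10⁷ mm⁴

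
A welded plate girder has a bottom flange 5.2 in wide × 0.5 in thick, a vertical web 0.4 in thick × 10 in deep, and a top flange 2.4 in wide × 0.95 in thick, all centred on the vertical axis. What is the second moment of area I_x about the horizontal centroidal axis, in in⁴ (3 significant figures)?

Decompose the section into non-overlapping parts with the origin at the bottom-left of its bounding rectangle.
Bottom plate: 5.2 × 0.5, A = 2.6 in², y = 0.25 in, Ī = 0.054167 in⁴.
Web plate: 0.4 × 10, A = 4 in², y = 5.5 in, Ī = 33.333 in⁴.
Top plate: 2.4 × 0.95, A = 2.28 in², y = 10.975 in, Ī = 0.17148 in⁴.
Centroid: ȳ = ΣA·y / ΣA = 5.3686 in.
Transfer each piece to the horizontal centroidal axis using Ī + A·d² with d = y − 5.3686:
  bottom plate: d = -5.1186 in → contributes +68.174 in⁴
  web plate: d = 0.13142 in → contributes +33.402 in⁴
  top plate: d = 5.6064 in → contributes +71.836 in⁴
Total I = 173.41 in⁴.

I_x ≈ 173 in⁴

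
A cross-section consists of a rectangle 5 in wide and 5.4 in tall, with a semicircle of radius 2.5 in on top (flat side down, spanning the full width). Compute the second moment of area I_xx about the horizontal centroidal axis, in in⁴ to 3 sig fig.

I_xx ≈ 172 in⁴

Break the section into simple shapes (no overlaps), measuring from the bottom-left corner of the bounding box.
Rectangular body: 5 × 5.4, A = 27 in², y = 2.7 in, Ī = 65.61 in⁴.
Semicircular cap: semicircle r = 2.5, A = 9.8175 in², y = 6.461 in, Ī = 4.2874 in⁴.
Centroid: ȳ = ΣA·y / ΣA = 3.7029 in.
Transfer each piece to the horizontal centroidal axis using Ī + A·d² with d = y − 3.7029:
  rectangular body: d = -1.0029 in → contributes +92.766 in⁴
  semicircular cap: d = 2.7581 in → contributes +78.972 in⁴
Total I = 171.74 in⁴.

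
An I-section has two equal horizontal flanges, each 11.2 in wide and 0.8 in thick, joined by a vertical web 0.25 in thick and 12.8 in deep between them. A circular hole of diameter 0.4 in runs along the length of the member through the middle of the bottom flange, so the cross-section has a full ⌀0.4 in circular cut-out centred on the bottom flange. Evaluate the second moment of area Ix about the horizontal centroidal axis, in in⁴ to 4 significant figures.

Ix ≈ 867.4 in⁴

Break the section into simple shapes (no overlaps), measuring from the bottom-left corner of the bounding box.
Bottom flange: 11.2 × 0.8, A = 8.96 in², y = 0.4 in, Ī = 0.477867 in⁴.
Web: 0.25 × 12.8, A = 3.2 in², y = 7.2 in, Ī = 43.6907 in⁴.
Top flange: 11.2 × 0.8, A = 8.96 in², y = 14 in, Ī = 0.477867 in⁴.
Hole (subtracted): ⌀0.4, A = 0.125664 in², y = 0.4 in, Ī = 0.00125664 in⁴.
Centroid: ȳ = ΣA·y / ΣA = 7.2407 in.
Transfer each piece to the horizontal centroidal axis using Ī + A·d² with d = y − 7.2407:
  bottom flange: d = -6.8407 in → contributes +419.763 in⁴
  web: d = -0.0407021 in → contributes +43.696 in⁴
  top flange: d = 6.7593 in → contributes +409.843 in⁴
  hole: d = -6.8407 in → contributes −5.88172 in⁴
Total I = 867.42 in⁴.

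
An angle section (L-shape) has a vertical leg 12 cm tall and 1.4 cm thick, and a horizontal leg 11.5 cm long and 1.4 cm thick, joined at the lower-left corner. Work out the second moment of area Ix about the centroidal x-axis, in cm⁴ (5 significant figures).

Ix ≈ 419.58 cm⁴

Treat the section as a set of non-overlapping primitives; coordinates are from the bounding-box lower-left.
Vertical leg: 1.4 × 12, A = 16.8 cm², y = 6 cm, Ī = 201.6 cm⁴.
Horizontal leg (remainder): 10.1 × 1.4, A = 14.14 cm², y = 0.7 cm, Ī = 2.309533 cm⁴.
Centroid: ȳ = ΣA·y / ΣA = 3.577828 cm.
Transfer each piece to the centroidal x-axis using Ī + A·d² with d = y − 3.577828:
  vertical leg: d = 2.422172 cm → contributes +300.1642 cm⁴
  horizontal leg (remainder): d = -2.877828 cm → contributes +119.4155 cm⁴
Total I = 419.5797 cm⁴.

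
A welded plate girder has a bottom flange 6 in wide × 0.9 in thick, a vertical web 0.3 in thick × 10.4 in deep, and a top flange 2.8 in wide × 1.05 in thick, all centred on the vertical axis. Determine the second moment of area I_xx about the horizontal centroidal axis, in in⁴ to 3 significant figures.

I_xx ≈ 281 in⁴

Break the section into simple shapes (no overlaps), measuring from the bottom-left corner of the bounding box.
Bottom plate: 6 × 0.9, A = 5.4 in², y = 0.45 in, Ī = 0.3645 in⁴.
Web plate: 0.3 × 10.4, A = 3.12 in², y = 6.1 in, Ī = 28.122 in⁴.
Top plate: 2.8 × 1.05, A = 2.94 in², y = 11.825 in, Ī = 0.27011 in⁴.
Centroid: ȳ = ΣA·y / ΣA = 4.9064 in.
Transfer each piece to the horizontal centroidal axis using Ī + A·d² with d = y − 4.9064:
  bottom plate: d = -4.4564 in → contributes +107.61 in⁴
  web plate: d = 1.1936 in → contributes +32.567 in⁴
  top plate: d = 6.9186 in → contributes +141 in⁴
Total I = 281.17 in⁴.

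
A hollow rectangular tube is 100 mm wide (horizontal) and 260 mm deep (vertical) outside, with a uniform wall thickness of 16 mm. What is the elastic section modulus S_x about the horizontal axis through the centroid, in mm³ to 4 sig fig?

S_x ≈ 6.100 × 10⁵ mm³

Split into non-overlapping primitives; take the origin at the lower-left of the bounding box.
Outer rectangle: 100 × 260, A = 26 000 mm², y = 130 mm, Ī = 146 466 667 mm⁴.
Inner void (subtracted): 68 × 228, A = 15 504 mm², y = 130 mm, Ī = 67 163 328 mm⁴.
By symmetry the centroid is at mid-height, ȳ = 130 mm.
All pieces are centred on the horizontal axis through the centroid, so I = ΣĪ (holes subtracted) = 79 303 339 mm⁴.
Extreme fibre distance c = 130 mm; S = I/c = 610 026 mm³.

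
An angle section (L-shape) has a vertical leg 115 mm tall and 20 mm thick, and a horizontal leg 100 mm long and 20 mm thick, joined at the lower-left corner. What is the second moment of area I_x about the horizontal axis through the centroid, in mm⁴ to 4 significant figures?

I_x ≈ 4.717 × 10⁶ mm⁴

Break the section into simple shapes (no overlaps), measuring from the bottom-left corner of the bounding box.
Vertical leg: 20 × 115, A = 2 300 mm², y = 57.5 mm, Ī = 2 534 792 mm⁴.
Horizontal leg (remainder): 80 × 20, A = 1 600 mm², y = 10 mm, Ī = 53333.3 mm⁴.
Centroid: ȳ = ΣA·y / ΣA = 38.0128 mm.
Transfer each piece to the horizontal axis through the centroid using Ī + A·d² with d = y − 38.0128:
  vertical leg: d = 19.4872 mm → contributes +3 408 217 mm⁴
  horizontal leg (remainder): d = -28.0128 mm → contributes +1 308 882 mm⁴
Total I = 4 717 099 mm⁴.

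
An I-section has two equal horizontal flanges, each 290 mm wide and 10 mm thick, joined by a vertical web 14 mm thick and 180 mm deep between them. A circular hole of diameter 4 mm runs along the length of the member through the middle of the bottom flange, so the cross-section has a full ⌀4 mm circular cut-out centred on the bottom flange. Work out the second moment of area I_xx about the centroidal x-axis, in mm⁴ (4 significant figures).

I_xx ≈ 5.908 × 10⁷ mm⁴

Treat the section as a set of non-overlapping primitives; coordinates are from the bounding-box lower-left.
Bottom flange: 290 × 10, A = 2 900 mm², y = 5 mm, Ī = 24166.7 mm⁴.
Web: 14 × 180, A = 2 520 mm², y = 100 mm, Ī = 6 804 000 mm⁴.
Top flange: 290 × 10, A = 2 900 mm², y = 195 mm, Ī = 24166.7 mm⁴.
Hole (subtracted): ⌀4, A = 12.5664 mm², y = 5 mm, Ī = 12.5664 mm⁴.
Centroid: ȳ = ΣA·y / ΣA = 100.144 mm.
Transfer each piece to the centroidal x-axis using Ī + A·d² with d = y − 100.144:
  bottom flange: d = -95.1437 mm → contributes +26 275 907 mm⁴
  web: d = -0.143703 mm → contributes +6 804 052 mm⁴
  top flange: d = 94.8563 mm → contributes +26 117 546 mm⁴
  hole: d = -95.1437 mm → contributes −113 767 mm⁴
Total I = 59 083 738 mm⁴.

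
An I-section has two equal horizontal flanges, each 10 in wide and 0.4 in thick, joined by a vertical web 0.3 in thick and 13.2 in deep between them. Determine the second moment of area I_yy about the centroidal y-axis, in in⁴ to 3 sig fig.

Decompose the section into non-overlapping parts with the origin at the bottom-left of its bounding rectangle.
Bottom flange: 10 × 0.4, A = 4 in², x = 5 in, Ī = 33.333 in⁴.
Web: 0.3 × 13.2, A = 3.96 in², x = 5 in, Ī = 0.0297 in⁴.
Top flange: 10 × 0.4, A = 4 in², x = 5 in, Ī = 33.333 in⁴.
By symmetry the centroid is at mid-width, x̄ = 5 in.
All pieces are centred on the centroidal y-axis, so I = ΣĪ = 66.696 in⁴.

I_yy ≈ 66.7 in⁴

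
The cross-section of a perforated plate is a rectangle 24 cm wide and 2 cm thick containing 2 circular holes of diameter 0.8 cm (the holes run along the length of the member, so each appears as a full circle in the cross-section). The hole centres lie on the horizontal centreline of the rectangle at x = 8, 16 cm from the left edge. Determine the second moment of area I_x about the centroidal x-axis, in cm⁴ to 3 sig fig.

Treat the section as a set of non-overlapping primitives; coordinates are from the bounding-box lower-left.
Plate: 24 × 2, A = 48 cm², y = 1 cm, Ī = 16 cm⁴.
Hole 1 (subtracted): ⌀0.8, A = 0.50265 cm², y = 1 cm, Ī = 0.020106 cm⁴.
Hole 2 (subtracted): ⌀0.8, A = 0.50265 cm², y = 1 cm, Ī = 0.020106 cm⁴.
By symmetry the centroid is at mid-height, ȳ = 1 cm.
All pieces are centred on the centroidal x-axis, so I = ΣĪ (holes subtracted) = 15.96 cm⁴.

I_x ≈ 16.0 cm⁴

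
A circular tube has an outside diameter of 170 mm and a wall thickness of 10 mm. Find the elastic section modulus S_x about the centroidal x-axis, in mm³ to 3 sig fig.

S_x ≈ 1.90 × 10⁵ mm³

Break the section into simple shapes (no overlaps), measuring from the bottom-left corner of the bounding box.
Outer circle: ⌀170, A = 22 698 mm², y = 85 mm, Ī = 40 998 275 mm⁴.
Bore (subtracted): ⌀150, A = 17 671 mm², y = 85 mm, Ī = 24 850 489 mm⁴.
By symmetry the centroid is at mid-height, ȳ = 85 mm.
All pieces are centred on the centroidal x-axis, so I = ΣĪ (holes subtracted) = 16 147 786 mm⁴.
Extreme fibre distance c = 85 mm; S = I/c = 189 974 mm³.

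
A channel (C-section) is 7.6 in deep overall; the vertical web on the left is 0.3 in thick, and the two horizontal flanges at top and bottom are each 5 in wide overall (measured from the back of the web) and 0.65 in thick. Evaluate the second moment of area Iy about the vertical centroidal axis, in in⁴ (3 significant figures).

Break the section into simple shapes (no overlaps), measuring from the bottom-left corner of the bounding box.
Web: 0.3 × 7.6, A = 2.28 in², x = 0.15 in, Ī = 0.0171 in⁴.
Top flange (beyond web): 4.7 × 0.65, A = 3.055 in², x = 2.65 in, Ī = 5.6237 in⁴.
Bottom flange (beyond web): 4.7 × 0.65, A = 3.055 in², x = 2.65 in, Ī = 5.6237 in⁴.
Centroid: x̄ = ΣA·x / ΣA = 1.9706 in.
Transfer each piece to the vertical centroidal axis using Ī + A·d² with d = x − 1.9706:
  web: d = -1.8206 in → contributes +7.5745 in⁴
  top flange (beyond web): d = 0.67938 in → contributes +7.0338 in⁴
  bottom flange (beyond web): d = 0.67938 in → contributes +7.0338 in⁴
Total I = 21.642 in⁴.

Iy ≈ 21.6 in⁴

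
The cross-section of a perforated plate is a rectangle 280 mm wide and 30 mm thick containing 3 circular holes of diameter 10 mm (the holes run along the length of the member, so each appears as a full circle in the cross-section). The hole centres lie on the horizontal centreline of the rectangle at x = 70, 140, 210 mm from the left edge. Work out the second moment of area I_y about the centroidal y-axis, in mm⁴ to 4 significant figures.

I_y ≈ 5.411 × 10⁷ mm⁴

Treat the section as a set of non-overlapping primitives; coordinates are from the bounding-box lower-left.
Plate: 280 × 30, A = 8 400 mm², x = 140 mm, Ī = 54 880 000 mm⁴.
Hole 1 (subtracted): ⌀10, A = 78.5398 mm², x = 70 mm, Ī = 490.874 mm⁴.
Hole 2 (subtracted): ⌀10, A = 78.5398 mm², x = 140 mm, Ī = 490.874 mm⁴.
Hole 3 (subtracted): ⌀10, A = 78.5398 mm², x = 210 mm, Ī = 490.874 mm⁴.
By symmetry the centroid is at mid-width, x̄ = 140 mm.
Transfer each piece to the centroidal y-axis using Ī + A·d² with d = x − 140:
  plate: d = 0 mm → contributes +54 880 000 mm⁴
  hole 1: d = -70 mm → contributes −385 336 mm⁴
  hole 2: d = 0 mm → contributes −490.874 mm⁴
  hole 3: d = 70 mm → contributes −385 336 mm⁴
Total I = 54 108 837 mm⁴.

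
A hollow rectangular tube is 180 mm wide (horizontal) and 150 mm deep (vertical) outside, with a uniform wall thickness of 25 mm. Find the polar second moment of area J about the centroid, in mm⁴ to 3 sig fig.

J ≈ 9.44 × 10⁷ mm⁴

Break the section into simple shapes (no overlaps), measuring from the bottom-left corner of the bounding box.
Outer rectangle: 180 × 150, A = 27 000 mm², y = 75 mm, Ī = 50 625 000 mm⁴.
Inner void (subtracted): 130 × 100, A = 13 000 mm², y = 75 mm, Ī = 10 833 333 mm⁴.
By symmetry the centroid is at mid-height, ȳ = 75 mm.
All pieces are centred on the centroidal x-axis, so I = ΣĪ (holes subtracted) = 39 791 667 mm⁴.
Repeating about the centroidal y-axis gives I_y = 54 591 667 mm⁴.
Polar second moment: J = I_x + I_y = 94 383 333 mm⁴.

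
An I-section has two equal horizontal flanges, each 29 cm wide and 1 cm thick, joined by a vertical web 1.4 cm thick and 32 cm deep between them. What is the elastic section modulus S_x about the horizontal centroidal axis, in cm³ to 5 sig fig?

S_x ≈ 1154.0 cm³

Split into non-overlapping primitives; take the origin at the lower-left of the bounding box.
Bottom flange: 29 × 1, A = 29 cm², y = 0.5 cm, Ī = 2.416667 cm⁴.
Web: 1.4 × 32, A = 44.8 cm², y = 17 cm, Ī = 3822.933 cm⁴.
Top flange: 29 × 1, A = 29 cm², y = 33.5 cm, Ī = 2.416667 cm⁴.
By symmetry the centroid is at mid-height, ȳ = 17 cm.
Transfer each piece to the horizontal centroidal axis using Ī + A·d² with d = y − 17:
  bottom flange: d = -16.5 cm → contributes +7897.667 cm⁴
  web: d = 0 cm → contributes +3822.933 cm⁴
  top flange: d = 16.5 cm → contributes +7897.667 cm⁴
Total I = 19618.27 cm⁴.
Extreme fibre distance c = 17 cm; S = I/c = 1154.016 cm³.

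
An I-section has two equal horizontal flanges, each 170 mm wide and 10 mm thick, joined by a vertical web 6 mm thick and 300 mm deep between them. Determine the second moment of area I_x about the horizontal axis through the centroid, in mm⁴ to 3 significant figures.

Break the section into simple shapes (no overlaps), measuring from the bottom-left corner of the bounding box.
Bottom flange: 170 × 10, A = 1 700 mm², y = 5 mm, Ī = 14 167 mm⁴.
Web: 6 × 300, A = 1 800 mm², y = 160 mm, Ī = 13 500 000 mm⁴.
Top flange: 170 × 10, A = 1 700 mm², y = 315 mm, Ī = 14 167 mm⁴.
By symmetry the centroid is at mid-height, ȳ = 160 mm.
Transfer each piece to the horizontal axis through the centroid using Ī + A·d² with d = y − 160:
  bottom flange: d = -155 mm → contributes +40 856 667 mm⁴
  web: d = 0 mm → contributes +13 500 000 mm⁴
  top flange: d = 155 mm → contributes +40 856 667 mm⁴
Total I = 95 213 333 mm⁴.

I_x ≈ 9.52 × 10⁷ mm⁴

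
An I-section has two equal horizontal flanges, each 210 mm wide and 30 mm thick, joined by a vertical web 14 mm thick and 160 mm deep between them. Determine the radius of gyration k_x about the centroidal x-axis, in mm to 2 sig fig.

k_x ≈ 90 mm

Decompose the section into non-overlapping parts with the origin at the bottom-left of its bounding rectangle.
Bottom flange: 210 × 30, A = 6 300 mm², y = 15 mm, Ī = 472 500 mm⁴.
Web: 14 × 160, A = 2 240 mm², y = 110 mm, Ī = 4 778 667 mm⁴.
Top flange: 210 × 30, A = 6 300 mm², y = 205 mm, Ī = 472 500 mm⁴.
By symmetry the centroid is at mid-height, ȳ = 110 mm.
Transfer each piece to the centroidal x-axis using Ī + A·d² with d = y − 110:
  bottom flange: d = -95 mm → contributes +57 330 000 mm⁴
  web: d = 0 mm → contributes +4 778 667 mm⁴
  top flange: d = 95 mm → contributes +57 330 000 mm⁴
Total I = 119 438 667 mm⁴.
Radius of gyration: k = √(I/A) = √(119 438 667 / 14 840) = 89.71 mm.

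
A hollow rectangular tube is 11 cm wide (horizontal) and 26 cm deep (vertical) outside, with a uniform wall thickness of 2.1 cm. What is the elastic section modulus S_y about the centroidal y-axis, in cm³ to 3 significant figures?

S_y ≈ 420 cm³

Break the section into simple shapes (no overlaps), measuring from the bottom-left corner of the bounding box.
Outer rectangle: 11 × 26, A = 286 cm², x = 5.5 cm, Ī = 2883.8 cm⁴.
Inner void (subtracted): 6.8 × 21.8, A = 148.24 cm², x = 5.5 cm, Ī = 571.22 cm⁴.
By symmetry the centroid is at mid-width, x̄ = 5.5 cm.
All pieces are centred on the centroidal y-axis, so I = ΣĪ (holes subtracted) = 2312.6 cm⁴.
Extreme fibre distance c = 5.5 cm; S = I/c = 420.48 cm³.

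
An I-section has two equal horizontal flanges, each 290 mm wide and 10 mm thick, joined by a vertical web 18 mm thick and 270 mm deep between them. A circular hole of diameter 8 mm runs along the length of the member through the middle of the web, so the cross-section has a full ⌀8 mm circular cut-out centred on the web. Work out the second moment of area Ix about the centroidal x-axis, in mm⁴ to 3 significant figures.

Ix ≈ 1.43 × 10⁸ mm⁴

Split into non-overlapping primitives; take the origin at the lower-left of the bounding box.
Bottom flange: 290 × 10, A = 2 900 mm², y = 5 mm, Ī = 24 167 mm⁴.
Web: 18 × 270, A = 4 860 mm², y = 145 mm, Ī = 29 524 500 mm⁴.
Top flange: 290 × 10, A = 2 900 mm², y = 285 mm, Ī = 24 167 mm⁴.
Hole (subtracted): ⌀8, A = 50.265 mm², y = 145 mm, Ī = 201.06 mm⁴.
By symmetry the centroid is at mid-height, ȳ = 145 mm.
Transfer each piece to the centroidal x-axis using Ī + A·d² with d = y − 145:
  bottom flange: d = -140 mm → contributes +56 864 167 mm⁴
  web: d = 0 mm → contributes +29 524 500 mm⁴
  top flange: d = 140 mm → contributes +56 864 167 mm⁴
  hole: d = 0 mm → contributes −201.06 mm⁴
Total I = 143 252 632 mm⁴.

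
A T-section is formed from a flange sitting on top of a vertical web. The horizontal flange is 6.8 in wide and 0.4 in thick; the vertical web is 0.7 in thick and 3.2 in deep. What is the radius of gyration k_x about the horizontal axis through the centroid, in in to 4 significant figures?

k_x ≈ 1.093 in

Split into non-overlapping primitives; take the origin at the lower-left of the bounding box.
Flange: 6.8 × 0.4, A = 2.72 in², y = 3.4 in, Ī = 0.0362667 in⁴.
Web: 0.7 × 3.2, A = 2.24 in², y = 1.6 in, Ī = 1.91147 in⁴.
Centroid: ȳ = ΣA·y / ΣA = 2.5871 in.
Transfer each piece to the horizontal axis through the centroid using Ī + A·d² with d = y − 2.5871:
  flange: d = 0.812903 in → contributes +1.83367 in⁴
  web: d = -0.987097 in → contributes +4.09403 in⁴
Total I = 5.92771 in⁴.
Radius of gyration: k = √(I/A) = √(5.92771 / 4.96) = 1.09321 in.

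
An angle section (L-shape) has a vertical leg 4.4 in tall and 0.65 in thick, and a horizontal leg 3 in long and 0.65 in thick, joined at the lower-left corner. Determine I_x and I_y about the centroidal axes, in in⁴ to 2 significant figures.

Treat the section as a set of non-overlapping primitives; coordinates are from the bounding-box lower-left.
Vertical leg: 0.65 × 4.4, A = 2.86 in², y = 2.2 in, Ī = 4.614 in⁴.
Horizontal leg (remainder): 2.35 × 0.65, A = 1.528 in², y = 0.325 in, Ī = 0.05378 in⁴.
Centroid: ȳ = ΣA·y / ΣA = 1.547 in.
Transfer each piece to the centroidal x-axis using Ī + A·d² with d = y − 1.547:
  vertical leg: d = 0.6528 in → contributes +5.833 in⁴
  horizontal leg (remainder): d = -1.222 in → contributes +2.336 in⁴
Total I = 8.168 in⁴.
For the y-axis: x̄ = 0.8472 in.
Repeating about the centroidal y-axis gives I_y = 3.044 in⁴.

I_x ≈ 8.2 in⁴, I_y ≈ 3.0 in⁴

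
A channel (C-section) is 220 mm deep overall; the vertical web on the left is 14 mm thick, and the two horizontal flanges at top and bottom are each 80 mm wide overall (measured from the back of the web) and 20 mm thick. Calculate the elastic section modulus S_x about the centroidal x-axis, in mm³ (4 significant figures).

S_x ≈ 3.537 × 10⁵ mm³

Break the section into simple shapes (no overlaps), measuring from the bottom-left corner of the bounding box.
Web: 14 × 220, A = 3 080 mm², y = 110 mm, Ī = 12 422 667 mm⁴.
Top flange (beyond web): 66 × 20, A = 1 320 mm², y = 210 mm, Ī = 44 000 mm⁴.
Bottom flange (beyond web): 66 × 20, A = 1 320 mm², y = 10 mm, Ī = 44 000 mm⁴.
By symmetry the centroid is at mid-height, ȳ = 110 mm.
Transfer each piece to the centroidal x-axis using Ī + A·d² with d = y − 110:
  web: d = 0 mm → contributes +12 422 667 mm⁴
  top flange (beyond web): d = 100 mm → contributes +13 244 000 mm⁴
  bottom flange (beyond web): d = -100 mm → contributes +13 244 000 mm⁴
Total I = 38 910 667 mm⁴.
Extreme fibre distance c = 110 mm; S = I/c = 353 733 mm³.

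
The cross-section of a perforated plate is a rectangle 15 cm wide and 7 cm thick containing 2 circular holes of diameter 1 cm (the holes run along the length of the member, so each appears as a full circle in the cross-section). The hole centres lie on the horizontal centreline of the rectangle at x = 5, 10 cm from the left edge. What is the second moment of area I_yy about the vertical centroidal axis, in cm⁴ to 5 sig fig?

Treat the section as a set of non-overlapping primitives; coordinates are from the bounding-box lower-left.
Plate: 15 × 7, A = 105 cm², x = 7.5 cm, Ī = 1968.75 cm⁴.
Hole 1 (subtracted): ⌀1, A = 0.7853982 cm², x = 5 cm, Ī = 0.04908739 cm⁴.
Hole 2 (subtracted): ⌀1, A = 0.7853982 cm², x = 10 cm, Ī = 0.04908739 cm⁴.
By symmetry the centroid is at mid-width, x̄ = 7.5 cm.
Transfer each piece to the vertical centroidal axis using Ī + A·d² with d = x − 7.5:
  plate: d = 0 cm → contributes +1968.75 cm⁴
  hole 1: d = -2.5 cm → contributes −4.957826 cm⁴
  hole 2: d = 2.5 cm → contributes −4.957826 cm⁴
Total I = 1958.834 cm⁴.

I_yy ≈ 1958.8 cm⁴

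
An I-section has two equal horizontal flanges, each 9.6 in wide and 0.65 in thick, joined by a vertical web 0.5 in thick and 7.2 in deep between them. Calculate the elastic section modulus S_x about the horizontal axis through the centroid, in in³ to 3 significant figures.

S_x ≈ 49.0 in³

Split into non-overlapping primitives; take the origin at the lower-left of the bounding box.
Bottom flange: 9.6 × 0.65, A = 6.24 in², y = 0.325 in, Ī = 0.2197 in⁴.
Web: 0.5 × 7.2, A = 3.6 in², y = 4.25 in, Ī = 15.552 in⁴.
Top flange: 9.6 × 0.65, A = 6.24 in², y = 8.175 in, Ī = 0.2197 in⁴.
By symmetry the centroid is at mid-height, ȳ = 4.25 in.
Transfer each piece to the horizontal axis through the centroid using Ī + A·d² with d = y − 4.25:
  bottom flange: d = -3.925 in → contributes +96.351 in⁴
  web: d = 0 in → contributes +15.552 in⁴
  top flange: d = 3.925 in → contributes +96.351 in⁴
Total I = 208.25 in⁴.
Extreme fibre distance c = 4.25 in; S = I/c = 49.001 in³.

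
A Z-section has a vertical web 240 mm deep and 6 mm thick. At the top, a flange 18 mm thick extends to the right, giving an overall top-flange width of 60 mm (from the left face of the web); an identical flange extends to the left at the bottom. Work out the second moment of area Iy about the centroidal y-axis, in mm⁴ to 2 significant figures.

Treat the section as a set of non-overlapping primitives; coordinates are from the bounding-box lower-left.
Web: 6 × 240, A = 1 440 mm², x = 57 mm, Ī = 4 320 mm⁴.
Top flange (beyond web): 54 × 18, A = 972 mm², x = 87 mm, Ī = 236 196 mm⁴.
Bottom flange (beyond web): 54 × 18, A = 972 mm², x = 27 mm, Ī = 236 196 mm⁴.
Centroid: x̄ = ΣA·x / ΣA = 57 mm.
Transfer each piece to the centroidal y-axis using Ī + A·d² with d = x − 57:
  web: d = 0 mm → contributes +4 320 mm⁴
  top flange (beyond web): d = 30 mm → contributes +1 110 996 mm⁴
  bottom flange (beyond web): d = -30 mm → contributes +1 110 996 mm⁴
Total I = 2 226 312 mm⁴.

Iy ≈ 2.2 × 10⁶ mm⁴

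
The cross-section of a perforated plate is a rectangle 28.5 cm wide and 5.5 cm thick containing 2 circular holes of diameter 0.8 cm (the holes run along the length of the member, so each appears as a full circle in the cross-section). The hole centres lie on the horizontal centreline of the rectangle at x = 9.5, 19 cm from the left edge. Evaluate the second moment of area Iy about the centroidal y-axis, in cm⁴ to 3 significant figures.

Treat the section as a set of non-overlapping primitives; coordinates are from the bounding-box lower-left.
Plate: 28.5 × 5.5, A = 156.75 cm², x = 14.25 cm, Ī = 10 610 cm⁴.
Hole 1 (subtracted): ⌀0.8, A = 0.50265 cm², x = 9.5 cm, Ī = 0.020106 cm⁴.
Hole 2 (subtracted): ⌀0.8, A = 0.50265 cm², x = 19 cm, Ī = 0.020106 cm⁴.
By symmetry the centroid is at mid-width, x̄ = 14.25 cm.
Transfer each piece to the centroidal y-axis using Ī + A·d² with d = x − 14.25:
  plate: d = 0 cm → contributes +10 610 cm⁴
  hole 1: d = -4.75 cm → contributes −11.361 cm⁴
  hole 2: d = 4.75 cm → contributes −11.361 cm⁴
Total I = 10 587 cm⁴.

Iy ≈ 1.06 × 10⁴ cm⁴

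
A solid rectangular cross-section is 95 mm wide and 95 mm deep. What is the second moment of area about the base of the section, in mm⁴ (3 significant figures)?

The section: 95 × 95, A = 9 025 mm², y = 47.5 mm, Ī = 6 787 552 mm⁴.
Transfer it to the bottom edge using Ī + A·d² with d = y − 0:
  the section: d = 47.5 mm → contributes +27 150 208 mm⁴
Total I = 27 150 208 mm⁴.

I_base ≈ 2.72 × 10⁷ mm⁴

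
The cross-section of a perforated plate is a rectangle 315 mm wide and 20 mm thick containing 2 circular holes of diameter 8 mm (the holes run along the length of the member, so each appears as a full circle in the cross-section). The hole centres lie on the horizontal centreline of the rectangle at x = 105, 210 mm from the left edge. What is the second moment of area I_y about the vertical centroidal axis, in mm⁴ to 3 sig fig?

Treat the section as a set of non-overlapping primitives; coordinates are from the bounding-box lower-left.
Plate: 315 × 20, A = 6 300 mm², x = 157.5 mm, Ī = 52 093 125 mm⁴.
Hole 1 (subtracted): ⌀8, A = 50.265 mm², x = 105 mm, Ī = 201.06 mm⁴.
Hole 2 (subtracted): ⌀8, A = 50.265 mm², x = 210 mm, Ī = 201.06 mm⁴.
By symmetry the centroid is at mid-width, x̄ = 157.5 mm.
Transfer each piece to the vertical centroidal axis using Ī + A·d² with d = x − 157.5:
  plate: d = 0 mm → contributes +52 093 125 mm⁴
  hole 1: d = -52.5 mm → contributes −138 745 mm⁴
  hole 2: d = 52.5 mm → contributes −138 745 mm⁴
Total I = 51 815 634 mm⁴.

I_y ≈ 5.18 × 10⁷ mm⁴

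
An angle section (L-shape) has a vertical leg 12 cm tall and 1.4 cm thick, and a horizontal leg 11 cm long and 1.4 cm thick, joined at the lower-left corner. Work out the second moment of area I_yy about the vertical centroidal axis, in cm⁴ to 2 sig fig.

I_yy ≈ 330 cm⁴

Decompose the section into non-overlapping parts with the origin at the bottom-left of its bounding rectangle.
Vertical leg: 1.4 × 12, A = 16.8 cm², x = 0.7 cm, Ī = 2.744 cm⁴.
Horizontal leg (remainder): 9.6 × 1.4, A = 13.44 cm², x = 6.2 cm, Ī = 103.2 cm⁴.
Centroid: x̄ = ΣA·x / ΣA = 3.144 cm.
Transfer each piece to the vertical centroidal axis using Ī + A·d² with d = x − 3.144:
  vertical leg: d = -2.444 cm → contributes +103.1 cm⁴
  horizontal leg (remainder): d = 3.056 cm → contributes +228.7 cm⁴
Total I = 331.8 cm⁴.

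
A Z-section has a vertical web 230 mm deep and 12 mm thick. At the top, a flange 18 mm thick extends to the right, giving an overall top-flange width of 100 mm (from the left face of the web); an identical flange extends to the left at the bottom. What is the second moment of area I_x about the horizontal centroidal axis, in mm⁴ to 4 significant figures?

Break the section into simple shapes (no overlaps), measuring from the bottom-left corner of the bounding box.
Web: 12 × 230, A = 2 760 mm², y = 115 mm, Ī = 12 167 000 mm⁴.
Top flange (beyond web): 88 × 18, A = 1 584 mm², y = 221 mm, Ī = 42 768 mm⁴.
Bottom flange (beyond web): 88 × 18, A = 1 584 mm², y = 9 mm, Ī = 42 768 mm⁴.
Centroid: ȳ = ΣA·y / ΣA = 115 mm.
Transfer each piece to the horizontal centroidal axis using Ī + A·d² with d = y − 115:
  web: d = 0 mm → contributes +12 167 000 mm⁴
  top flange (beyond web): d = 106 mm → contributes +17 840 592 mm⁴
  bottom flange (beyond web): d = -106 mm → contributes +17 840 592 mm⁴
Total I = 47 848 184 mm⁴.

I_x ≈ 4.785 × 10⁷ mm⁴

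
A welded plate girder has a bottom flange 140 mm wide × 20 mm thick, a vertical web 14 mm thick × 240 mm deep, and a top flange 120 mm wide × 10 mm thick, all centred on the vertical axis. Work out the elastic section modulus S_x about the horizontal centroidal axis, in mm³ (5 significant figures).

S_x ≈ 4.7826 × 10⁵ mm³

Break the section into simple shapes (no overlaps), measuring from the bottom-left corner of the bounding box.
Bottom plate: 140 × 20, A = 2 800 mm², y = 10 mm, Ī = 93333.33 mm⁴.
Web plate: 14 × 240, A = 3 360 mm², y = 140 mm, Ī = 16 128 000 mm⁴.
Top plate: 120 × 10, A = 1 200 mm², y = 265 mm, Ī = 10 000 mm⁴.
Centroid: ȳ = ΣA·y / ΣA = 110.9239 mm.
Transfer each piece to the horizontal centroidal axis using Ī + A·d² with d = y − 110.9239:
  bottom plate: d = -100.9239 mm → contributes +28 613 115 mm⁴
  web plate: d = 29.07609 mm → contributes +18 968 607 mm⁴
  top plate: d = 154.0761 mm → contributes +28 497 329 mm⁴
Total I = 76 079 051 mm⁴.
Extreme fibre distance c = 159.0761 mm; S = I/c = 478255.7 mm³.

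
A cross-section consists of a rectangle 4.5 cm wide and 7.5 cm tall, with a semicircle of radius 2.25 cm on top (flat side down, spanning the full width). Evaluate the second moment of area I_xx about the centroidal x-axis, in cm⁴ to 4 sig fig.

Break the section into simple shapes (no overlaps), measuring from the bottom-left corner of the bounding box.
Rectangular body: 4.5 × 7.5, A = 33.75 cm², y = 3.75 cm, Ī = 158.203 cm⁴.
Semicircular cap: semicircle r = 2.25, A = 7.95216 cm², y = 8.45493 cm, Ī = 2.81295 cm⁴.
Centroid: ȳ = ΣA·y / ΣA = 4.64718 cm.
Transfer each piece to the centroidal x-axis using Ī + A·d² with d = y − 4.64718:
  rectangular body: d = -0.89718 cm → contributes +185.37 cm⁴
  semicircular cap: d = 3.80775 cm → contributes +118.111 cm⁴
Total I = 303.481 cm⁴.

I_xx ≈ 303.5 cm⁴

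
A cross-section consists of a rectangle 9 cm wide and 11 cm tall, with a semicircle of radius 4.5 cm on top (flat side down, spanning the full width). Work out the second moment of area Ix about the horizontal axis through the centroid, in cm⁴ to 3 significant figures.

Ix ≈ 2370 cm⁴

Split into non-overlapping primitives; take the origin at the lower-left of the bounding box.
Rectangular body: 9 × 11, A = 99 cm², y = 5.5 cm, Ī = 998.25 cm⁴.
Semicircular cap: semicircle r = 4.5, A = 31.809 cm², y = 12.91 cm, Ī = 45.007 cm⁴.
Centroid: ȳ = ΣA·y / ΣA = 7.3018 cm.
Transfer each piece to the horizontal axis through the centroid using Ī + A·d² with d = y − 7.3018:
  rectangular body: d = -1.8018 cm → contributes +1319.7 cm⁴
  semicircular cap: d = 5.608 cm → contributes +1045.4 cm⁴
Total I = 2365.1 cm⁴.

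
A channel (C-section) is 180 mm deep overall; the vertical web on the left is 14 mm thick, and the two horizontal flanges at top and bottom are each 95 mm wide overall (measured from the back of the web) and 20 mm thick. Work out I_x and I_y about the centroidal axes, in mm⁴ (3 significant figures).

I_x ≈ 2.76 × 10⁷ mm⁴, I_y ≈ 5.01 × 10⁶ mm⁴

Split into non-overlapping primitives; take the origin at the lower-left of the bounding box.
Web: 14 × 180, A = 2 520 mm², y = 90 mm, Ī = 6 804 000 mm⁴.
Top flange (beyond web): 81 × 20, A = 1 620 mm², y = 170 mm, Ī = 54 000 mm⁴.
Bottom flange (beyond web): 81 × 20, A = 1 620 mm², y = 10 mm, Ī = 54 000 mm⁴.
By symmetry the centroid is at mid-height, ȳ = 90 mm.
Transfer each piece to the centroidal x-axis using Ī + A·d² with d = y − 90:
  web: d = 0 mm → contributes +6 804 000 mm⁴
  top flange (beyond web): d = 80 mm → contributes +10 422 000 mm⁴
  bottom flange (beyond web): d = -80 mm → contributes +10 422 000 mm⁴
Total I = 27 648 000 mm⁴.
For the y-axis: x̄ = 33.719 mm.
Repeating about the centroidal y-axis gives I_y = 5 010 864 mm⁴.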